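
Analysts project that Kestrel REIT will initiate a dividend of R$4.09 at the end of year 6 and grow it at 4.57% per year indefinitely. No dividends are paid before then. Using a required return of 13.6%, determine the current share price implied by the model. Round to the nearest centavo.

Deferred-dividend DDM. At t=5 the remaining stream is a growing perpetuity with first payment D_6 = 4.09.
V_5 = D_6/(r−g) = 4.09/(0.136−0.0457) = 45.2935
P₀ = V_5/(1+r)^5 = 45.2935/(1+0.136)^5 = 23.9411

R$23.94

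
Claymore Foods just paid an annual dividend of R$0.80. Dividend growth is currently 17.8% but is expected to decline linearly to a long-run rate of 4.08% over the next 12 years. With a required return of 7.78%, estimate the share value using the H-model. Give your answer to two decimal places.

R$40.30

H-model: P₀ = D₀[(1+g_L) + H(g_S−g_L)]/(r−g_L), with H = 12/2 = 6.
P₀ = 0.80 × [(1+0.0408) + 6×(0.178−0.0408)] / (0.0778−0.0408)
   = 0.80 × 1.8640 / 0.037 = 40.3027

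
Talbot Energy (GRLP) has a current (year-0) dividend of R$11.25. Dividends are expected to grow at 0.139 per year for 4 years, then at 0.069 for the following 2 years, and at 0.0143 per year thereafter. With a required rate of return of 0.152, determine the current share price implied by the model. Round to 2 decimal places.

R$131.17

Three-stage DDM. Project D₁…D_6; terminal Gordon value at t=6 with g = 0.0143; discount at r = 0.152.
D_1 = 12.8138
D_2 = 14.5949
D_3 = 16.6235
D_4 = 18.9342
D_5 = 20.2407
D_6 = 21.6373
TV_6 = 21.9467/(0.152−0.0143) = 159.3805
P₀ = Σ Dₜ/(1+r)ᵗ + TV_6/(1+r)^6 = 131.1682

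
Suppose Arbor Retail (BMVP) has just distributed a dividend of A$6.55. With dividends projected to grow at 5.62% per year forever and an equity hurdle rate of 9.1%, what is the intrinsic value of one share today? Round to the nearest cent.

A$198.80

Gordon growth model: P₀ = D₁/(r − g). D₁ = 6.55 × (1 + 0.0562) = 6.9181.
P₀ = 6.9181 / (0.091 − 0.0562) = 6.9181 / 0.0348 = 198.7963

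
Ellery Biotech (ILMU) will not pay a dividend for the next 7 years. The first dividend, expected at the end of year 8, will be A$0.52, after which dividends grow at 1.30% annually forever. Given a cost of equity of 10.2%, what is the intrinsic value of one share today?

Deferred-dividend DDM. At t=7 the remaining stream is a growing perpetuity with first payment D_8 = 0.52.
V_7 = D_8/(r−g) = 0.52/(0.102−0.013) = 5.8427
P₀ = V_7/(1+r)^7 = 5.8427/(1+0.102)^7 = 2.9603

A$2.96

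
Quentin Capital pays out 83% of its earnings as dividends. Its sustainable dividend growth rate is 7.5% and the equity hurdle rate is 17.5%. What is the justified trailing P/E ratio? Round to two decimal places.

8.92

Justified trailing P/E = b(1+g)/(r−g) = 0.83×(1+0.075)/(0.175−0.075) = 8.9225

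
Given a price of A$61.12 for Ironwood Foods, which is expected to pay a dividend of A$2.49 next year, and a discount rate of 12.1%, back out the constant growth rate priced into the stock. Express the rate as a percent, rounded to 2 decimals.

8.03%

From P₀ = D₁/(r − g), the implied growth is g = r − D₁/P₀.
g = 0.121 − 2.49/61.12 = 0.121 − 0.04074 = 0.08026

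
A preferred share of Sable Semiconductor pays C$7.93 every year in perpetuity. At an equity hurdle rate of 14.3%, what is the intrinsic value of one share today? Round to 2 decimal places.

Zero-growth DDM (perpetuity): P₀ = D/r = 7.93 / 0.143 = 55.4545

C$55.45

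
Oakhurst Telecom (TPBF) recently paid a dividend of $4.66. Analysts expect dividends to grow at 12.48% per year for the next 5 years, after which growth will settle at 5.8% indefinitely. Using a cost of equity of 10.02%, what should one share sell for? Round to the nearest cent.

Two-stage DDM. Project D₁…D_5 at 0.1248, terminal growth 0.058, discount at r = 0.1002.
D_1 = 5.2416
D_2 = 5.8957
D_3 = 6.6315
D_4 = 7.4591
D_5 = 8.3900
Terminal value at t=5: TV = D_6/(r−g) = 8.8766/(0.1002−0.058) = 210.3467
P₀ = 5.2416/(1+0.1002)^1 + 5.8957/(1+0.1002)^2 + 6.6315/(1+0.1002)^3 + 7.4591/(1+0.1002)^4 + 8.3900/(1+0.1002)^5 + 210.3467/(1+0.1002)^5 = 155.4004

$155.40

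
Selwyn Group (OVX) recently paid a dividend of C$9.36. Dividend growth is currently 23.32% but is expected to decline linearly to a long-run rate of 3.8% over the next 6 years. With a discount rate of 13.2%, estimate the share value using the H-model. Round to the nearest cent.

C$161.67

H-model: P₀ = D₀[(1+g_L) + H(g_S−g_L)]/(r−g_L), with H = 6/2 = 3.
P₀ = 9.36 × [(1+0.038) + 3×(0.2332−0.038)] / (0.132−0.038)
   = 9.36 × 1.6236 / 0.094 = 161.6691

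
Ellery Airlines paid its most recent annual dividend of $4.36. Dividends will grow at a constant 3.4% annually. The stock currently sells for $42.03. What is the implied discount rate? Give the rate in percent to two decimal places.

14.13%

Rearranging the constant-growth DDM: r = D₁/P₀ + g.
D₁ = 4.36 × (1 + 0.034) = 4.5082.
r = 4.5082 / 42.03 + 0.034 = 0.10726 + 0.034 = 0.14126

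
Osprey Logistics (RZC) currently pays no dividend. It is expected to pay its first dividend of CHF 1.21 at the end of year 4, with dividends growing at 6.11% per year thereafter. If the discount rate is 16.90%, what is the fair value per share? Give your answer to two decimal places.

CHF 7.02

Deferred-dividend DDM. At t=3 the remaining stream is a growing perpetuity with first payment D_4 = 1.21.
V_3 = D_4/(r−g) = 1.21/(0.169−0.0611) = 11.2141
P₀ = V_3/(1+r)^3 = 11.2141/(1+0.169)^3 = 7.0197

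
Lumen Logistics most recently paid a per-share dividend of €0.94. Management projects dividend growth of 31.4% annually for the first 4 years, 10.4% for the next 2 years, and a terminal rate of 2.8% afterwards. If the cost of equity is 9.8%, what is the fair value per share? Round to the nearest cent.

€38.52

Three-stage DDM. Project D₁…D_6; terminal Gordon value at t=6 with g = 0.028; discount at r = 0.098.
D_1 = 1.2352
D_2 = 1.6230
D_3 = 2.1326
D_4 = 2.8023
D_5 = 3.0937
D_6 = 3.4154
TV_6 = 3.5111/(0.098−0.028) = 50.1583
P₀ = Σ Dₜ/(1+r)ᵗ + TV_6/(1+r)^6 = 38.5216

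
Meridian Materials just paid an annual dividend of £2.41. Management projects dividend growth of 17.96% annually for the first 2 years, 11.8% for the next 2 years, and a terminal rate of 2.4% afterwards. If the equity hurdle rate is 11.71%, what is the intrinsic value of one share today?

Three-stage DDM. Project D₁…D_4; terminal Gordon value at t=4 with g = 0.024; discount at r = 0.1171.
D_1 = 2.8428
D_2 = 3.3534
D_3 = 3.7491
D_4 = 4.1915
TV_4 = 4.2921/(0.1171−0.024) = 46.1021
P₀ = Σ Dₜ/(1+r)ᵗ + TV_4/(1+r)^4 = 40.2171

£40.22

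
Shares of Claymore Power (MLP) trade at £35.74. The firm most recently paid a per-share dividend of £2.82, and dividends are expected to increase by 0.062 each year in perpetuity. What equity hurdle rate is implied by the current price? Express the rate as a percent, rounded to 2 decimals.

14.58%

Rearranging the constant-growth DDM: r = D₁/P₀ + g.
D₁ = 2.82 × (1 + 0.062) = 2.9948.
r = 2.9948 / 35.74 + 0.062 = 0.08380 + 0.062 = 0.14580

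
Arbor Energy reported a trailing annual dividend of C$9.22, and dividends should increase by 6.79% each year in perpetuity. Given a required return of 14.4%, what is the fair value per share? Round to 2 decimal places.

C$129.38

Gordon growth model: P₀ = D₁/(r − g). D₁ = 9.22 × (1 + 0.0679) = 9.8460.
P₀ = 9.8460 / (0.144 − 0.0679) = 9.8460 / 0.0761 = 129.3829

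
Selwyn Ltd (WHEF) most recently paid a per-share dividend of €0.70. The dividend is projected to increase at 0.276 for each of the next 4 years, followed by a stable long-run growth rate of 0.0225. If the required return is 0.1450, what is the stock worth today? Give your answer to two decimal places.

€12.71

Two-stage DDM. Project D₁…D_4 at 0.276, terminal growth 0.0225, discount at r = 0.145.
D_1 = 0.8932
D_2 = 1.1397
D_3 = 1.4543
D_4 = 1.8557
Terminal value at t=4: TV = D_5/(r−g) = 1.8974/(0.145−0.0225) = 15.4892
P₀ = 0.8932/(1+0.145)^1 + 1.1397/(1+0.145)^2 + 1.4543/(1+0.145)^3 + 1.8557/(1+0.145)^4 + 15.4892/(1+0.145)^4 = 12.7095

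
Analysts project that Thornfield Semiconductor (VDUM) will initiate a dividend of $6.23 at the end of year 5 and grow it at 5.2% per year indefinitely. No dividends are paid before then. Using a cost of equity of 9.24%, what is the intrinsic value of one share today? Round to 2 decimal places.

$108.29

Deferred-dividend DDM. At t=4 the remaining stream is a growing perpetuity with first payment D_5 = 6.23.
V_4 = D_5/(r−g) = 6.23/(0.0924−0.052) = 154.2079
P₀ = V_4/(1+r)^4 = 154.2079/(1+0.0924)^4 = 108.2879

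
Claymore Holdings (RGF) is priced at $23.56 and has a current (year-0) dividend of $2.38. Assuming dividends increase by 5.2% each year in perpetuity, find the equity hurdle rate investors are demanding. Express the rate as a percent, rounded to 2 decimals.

15.83%

Rearranging the constant-growth DDM: r = D₁/P₀ + g.
D₁ = 2.38 × (1 + 0.052) = 2.5038.
r = 2.5038 / 23.56 + 0.052 = 0.10627 + 0.052 = 0.15827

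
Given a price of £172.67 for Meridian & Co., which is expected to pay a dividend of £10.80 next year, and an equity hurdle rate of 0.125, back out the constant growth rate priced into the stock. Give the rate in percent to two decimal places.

6.25%

From P₀ = D₁/(r − g), the implied growth is g = r − D₁/P₀.
g = 0.125 − 10.80/172.67 = 0.125 − 0.06255 = 0.06245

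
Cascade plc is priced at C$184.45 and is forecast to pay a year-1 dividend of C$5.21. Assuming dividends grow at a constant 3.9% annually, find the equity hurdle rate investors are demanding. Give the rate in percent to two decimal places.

Rearranging the constant-growth DDM: r = D₁/P₀ + g.
r = 5.2100 / 184.45 + 0.039 = 0.02825 + 0.039 = 0.06725

6.72%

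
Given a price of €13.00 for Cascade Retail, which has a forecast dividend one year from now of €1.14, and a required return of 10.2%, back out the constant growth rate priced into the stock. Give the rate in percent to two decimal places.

From P₀ = D₁/(r − g), the implied growth is g = r − D₁/P₀.
g = 0.102 − 1.14/13.00 = 0.102 − 0.08769 = 0.01431

1.43%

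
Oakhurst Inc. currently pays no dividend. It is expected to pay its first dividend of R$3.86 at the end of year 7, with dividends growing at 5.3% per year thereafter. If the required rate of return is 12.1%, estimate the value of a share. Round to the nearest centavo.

R$28.61

Deferred-dividend DDM. At t=6 the remaining stream is a growing perpetuity with first payment D_7 = 3.86.
V_6 = D_7/(r−g) = 3.86/(0.121−0.053) = 56.7647
P₀ = V_6/(1+r)^6 = 56.7647/(1+0.121)^6 = 28.6052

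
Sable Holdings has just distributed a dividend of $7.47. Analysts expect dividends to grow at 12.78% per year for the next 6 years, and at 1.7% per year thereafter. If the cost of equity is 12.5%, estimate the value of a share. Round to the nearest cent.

$116.61

Two-stage DDM. Project D₁…D_6 at 0.1278, terminal growth 0.017, discount at r = 0.125.
D_1 = 8.4247
D_2 = 9.5013
D_3 = 10.7156
D_4 = 12.0851
D_5 = 13.6295
D_6 = 15.3714
Terminal value at t=6: TV = D_7/(r−g) = 15.6327/(0.125−0.017) = 144.7473
P₀ = 8.4247/(1+0.125)^1 + 9.5013/(1+0.125)^2 + 10.7156/(1+0.125)^3 + 12.0851/(1+0.125)^4 + 13.6295/(1+0.125)^5 + 15.3714/(1+0.125)^6 + 144.7473/(1+0.125)^6 = 116.6116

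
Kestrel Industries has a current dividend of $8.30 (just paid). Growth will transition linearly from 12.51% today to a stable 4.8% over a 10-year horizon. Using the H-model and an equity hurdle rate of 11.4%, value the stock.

H-model: P₀ = D₀[(1+g_L) + H(g_S−g_L)]/(r−g_L), with H = 10/2 = 5.
P₀ = 8.30 × [(1+0.048) + 5×(0.1251−0.048)] / (0.114−0.048)
   = 8.30 × 1.4335 / 0.066 = 180.2735

$180.27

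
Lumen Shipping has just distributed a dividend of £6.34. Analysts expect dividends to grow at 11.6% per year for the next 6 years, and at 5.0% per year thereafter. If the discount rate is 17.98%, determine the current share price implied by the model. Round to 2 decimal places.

Two-stage DDM. Project D₁…D_6 at 0.116, terminal growth 0.05, discount at r = 0.1798.
D_1 = 7.0754
D_2 = 7.8962
D_3 = 8.8121
D_4 = 9.8344
D_5 = 10.9751
D_6 = 12.2483
Terminal value at t=6: TV = D_7/(r−g) = 12.8607/(0.1798−0.05) = 99.0807
P₀ = 7.0754/(1+0.1798)^1 + 7.8962/(1+0.1798)^2 + 8.8121/(1+0.1798)^3 + 9.8344/(1+0.1798)^4 + 10.9751/(1+0.1798)^5 + 12.2483/(1+0.1798)^6 + 99.0807/(1+0.1798)^6 = 68.1951

£68.20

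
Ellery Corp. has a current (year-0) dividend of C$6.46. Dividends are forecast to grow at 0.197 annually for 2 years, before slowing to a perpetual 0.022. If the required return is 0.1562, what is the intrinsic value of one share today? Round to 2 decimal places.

C$66.34

Two-stage DDM. Project D₁…D_2 at 0.197, terminal growth 0.022, discount at r = 0.1562.
D_1 = 7.7326
D_2 = 9.2559
Terminal value at t=2: TV = D_3/(r−g) = 9.4596/(0.1562−0.022) = 70.4887
P₀ = 7.7326/(1+0.1562)^1 + 9.2559/(1+0.1562)^2 + 70.4887/(1+0.1562)^2 = 66.3414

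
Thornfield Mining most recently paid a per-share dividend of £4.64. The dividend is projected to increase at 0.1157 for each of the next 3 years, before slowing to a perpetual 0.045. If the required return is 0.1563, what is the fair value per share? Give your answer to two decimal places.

Two-stage DDM. Project D₁…D_3 at 0.1157, terminal growth 0.045, discount at r = 0.1563.
D_1 = 5.1768
D_2 = 5.7758
D_3 = 6.4441
Terminal value at t=3: TV = D_4/(r−g) = 6.7341/(0.1563−0.045) = 60.5036
P₀ = 5.1768/(1+0.1563)^1 + 5.7758/(1+0.1563)^2 + 6.4441/(1+0.1563)^3 + 60.5036/(1+0.1563)^3 = 52.1006

£52.10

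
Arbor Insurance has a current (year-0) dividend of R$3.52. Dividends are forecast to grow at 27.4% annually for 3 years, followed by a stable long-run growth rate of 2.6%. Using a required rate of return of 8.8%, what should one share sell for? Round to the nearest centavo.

Two-stage DDM. Project D₁…D_3 at 0.274, terminal growth 0.026, discount at r = 0.088.
D_1 = 4.4845
D_2 = 5.7132
D_3 = 7.2787
Terminal value at t=3: TV = D_4/(r−g) = 7.4679/(0.088−0.026) = 120.4499
P₀ = 4.4845/(1+0.088)^1 + 5.7132/(1+0.088)^2 + 7.2787/(1+0.088)^3 + 120.4499/(1+0.088)^3 = 108.1230

R$108.12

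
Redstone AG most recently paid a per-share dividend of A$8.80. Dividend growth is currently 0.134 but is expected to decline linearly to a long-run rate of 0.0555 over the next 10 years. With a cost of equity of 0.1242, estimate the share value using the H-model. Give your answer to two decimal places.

H-model: P₀ = D₀[(1+g_L) + H(g_S−g_L)]/(r−g_L), with H = 10/2 = 5.
P₀ = 8.80 × [(1+0.0555) + 5×(0.134−0.0555)] / (0.1242−0.0555)
   = 8.80 × 1.4480 / 0.0687 = 185.4789

A$185.48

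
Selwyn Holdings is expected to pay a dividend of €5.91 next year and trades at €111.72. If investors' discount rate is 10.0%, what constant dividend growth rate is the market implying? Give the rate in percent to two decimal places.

4.71%

From P₀ = D₁/(r − g), the implied growth is g = r − D₁/P₀.
g = 0.1 − 5.91/111.72 = 0.1 − 0.05290 = 0.04710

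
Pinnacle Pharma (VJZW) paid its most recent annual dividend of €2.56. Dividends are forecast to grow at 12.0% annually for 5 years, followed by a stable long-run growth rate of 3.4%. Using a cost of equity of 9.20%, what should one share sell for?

Two-stage DDM. Project D₁…D_5 at 0.12, terminal growth 0.034, discount at r = 0.092.
D_1 = 2.8672
D_2 = 3.2113
D_3 = 3.5966
D_4 = 4.0282
D_5 = 4.5116
Terminal value at t=5: TV = D_6/(r−g) = 4.6650/(0.092−0.034) = 80.4308
P₀ = 2.8672/(1+0.092)^1 + 3.2113/(1+0.092)^2 + 3.5966/(1+0.092)^3 + 4.0282/(1+0.092)^4 + 4.5116/(1+0.092)^5 + 80.4308/(1+0.092)^5 = 65.6165

€65.62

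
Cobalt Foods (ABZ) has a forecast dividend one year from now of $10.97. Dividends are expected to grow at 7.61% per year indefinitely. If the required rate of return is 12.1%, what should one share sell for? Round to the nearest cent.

Gordon growth model: P₀ = D₁/(r − g), with D₁ = 10.97 given directly.
P₀ = 10.9700 / (0.121 − 0.0761) = 10.9700 / 0.0449 = 244.3207

$244.32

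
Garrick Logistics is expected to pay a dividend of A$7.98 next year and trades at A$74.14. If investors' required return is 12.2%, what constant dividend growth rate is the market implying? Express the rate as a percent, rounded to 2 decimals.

1.44%

From P₀ = D₁/(r − g), the implied growth is g = r − D₁/P₀.
g = 0.122 − 7.98/74.14 = 0.122 − 0.10763 = 0.01437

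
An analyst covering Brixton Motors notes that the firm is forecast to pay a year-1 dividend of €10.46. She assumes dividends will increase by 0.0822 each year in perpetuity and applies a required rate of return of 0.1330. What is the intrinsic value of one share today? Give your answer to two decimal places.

Gordon growth model: P₀ = D₁/(r − g), with D₁ = 10.46 given directly.
P₀ = 10.4600 / (0.133 − 0.0822) = 10.4600 / 0.0508 = 205.9055

€205.91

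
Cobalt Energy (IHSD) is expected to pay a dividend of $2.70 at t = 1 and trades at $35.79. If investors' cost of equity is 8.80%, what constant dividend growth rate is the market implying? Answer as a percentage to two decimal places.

1.26%

From P₀ = D₁/(r − g), the implied growth is g = r − D₁/P₀.
g = 0.088 − 2.70/35.79 = 0.088 − 0.07544 = 0.01256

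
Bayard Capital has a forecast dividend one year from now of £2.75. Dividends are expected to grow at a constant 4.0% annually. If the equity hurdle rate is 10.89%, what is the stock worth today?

Gordon growth model: P₀ = D₁/(r − g), with D₁ = 2.75 given directly.
P₀ = 2.7500 / (0.1089 − 0.04) = 2.7500 / 0.0689 = 39.9129

£39.91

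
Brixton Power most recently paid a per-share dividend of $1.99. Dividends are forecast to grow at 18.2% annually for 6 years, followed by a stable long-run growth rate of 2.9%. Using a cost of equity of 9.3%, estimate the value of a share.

$67.02

Two-stage DDM. Project D₁…D_6 at 0.182, terminal growth 0.029, discount at r = 0.093.
D_1 = 2.3522
D_2 = 2.7803
D_3 = 3.2863
D_4 = 3.8844
D_5 = 4.5914
D_6 = 5.4270
Terminal value at t=6: TV = D_7/(r−g) = 5.5844/(0.093−0.029) = 87.2556
P₀ = 2.3522/(1+0.093)^1 + 2.7803/(1+0.093)^2 + 3.2863/(1+0.093)^3 + 3.8844/(1+0.093)^4 + 4.5914/(1+0.093)^5 + 5.4270/(1+0.093)^6 + 87.2556/(1+0.093)^6 = 67.0209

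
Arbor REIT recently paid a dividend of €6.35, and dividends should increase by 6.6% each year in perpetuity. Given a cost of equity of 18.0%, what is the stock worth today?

€59.38

Gordon growth model: P₀ = D₁/(r − g). D₁ = 6.35 × (1 + 0.066) = 6.7691.
P₀ = 6.7691 / (0.18 − 0.066) = 6.7691 / 0.114 = 59.3781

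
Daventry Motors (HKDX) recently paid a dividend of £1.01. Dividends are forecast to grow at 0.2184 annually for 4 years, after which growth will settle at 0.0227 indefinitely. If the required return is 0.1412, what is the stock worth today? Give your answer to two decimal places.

£16.10

Two-stage DDM. Project D₁…D_4 at 0.2184, terminal growth 0.0227, discount at r = 0.1412.
D_1 = 1.2306
D_2 = 1.4993
D_3 = 1.8268
D_4 = 2.2258
Terminal value at t=4: TV = D_5/(r−g) = 2.2763/(0.1412−0.0227) = 19.2093
P₀ = 1.2306/(1+0.1412)^1 + 1.4993/(1+0.1412)^2 + 1.8268/(1+0.1412)^3 + 2.2258/(1+0.1412)^4 + 19.2093/(1+0.1412)^4 = 16.0967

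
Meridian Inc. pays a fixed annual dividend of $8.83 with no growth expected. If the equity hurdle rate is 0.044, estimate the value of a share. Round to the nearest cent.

Zero-growth DDM (perpetuity): P₀ = D/r = 8.83 / 0.044 = 200.6818

$200.68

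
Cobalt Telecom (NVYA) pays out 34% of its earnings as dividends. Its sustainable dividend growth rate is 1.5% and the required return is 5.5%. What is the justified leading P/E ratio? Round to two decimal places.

Justified leading P/E = b/(r−g) = 0.34/(0.055−0.015) = 8.5000

8.50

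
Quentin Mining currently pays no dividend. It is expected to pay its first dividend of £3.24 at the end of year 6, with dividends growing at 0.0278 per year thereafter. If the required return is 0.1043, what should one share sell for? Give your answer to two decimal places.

£25.79

Deferred-dividend DDM. At t=5 the remaining stream is a growing perpetuity with first payment D_6 = 3.24.
V_5 = D_6/(r−g) = 3.24/(0.1043−0.0278) = 42.3529
P₀ = V_5/(1+r)^5 = 42.3529/(1+0.1043)^5 = 25.7898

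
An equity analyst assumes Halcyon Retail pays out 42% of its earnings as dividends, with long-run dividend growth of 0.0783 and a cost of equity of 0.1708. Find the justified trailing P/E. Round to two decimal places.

4.90

Justified trailing P/E = b(1+g)/(r−g) = 0.42×(1+0.0783)/(0.1708−0.0783) = 4.8961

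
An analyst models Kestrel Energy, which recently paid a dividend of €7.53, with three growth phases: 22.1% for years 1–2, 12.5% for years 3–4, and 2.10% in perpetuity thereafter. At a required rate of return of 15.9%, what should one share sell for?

€90.53

Three-stage DDM. Project D₁…D_4; terminal Gordon value at t=4 with g = 0.021; discount at r = 0.159.
D_1 = 9.1941
D_2 = 11.2260
D_3 = 12.6293
D_4 = 14.2079
TV_4 = 14.5063/(0.159−0.021) = 105.1182
P₀ = Σ Dₜ/(1+r)ᵗ + TV_4/(1+r)^4 = 90.5325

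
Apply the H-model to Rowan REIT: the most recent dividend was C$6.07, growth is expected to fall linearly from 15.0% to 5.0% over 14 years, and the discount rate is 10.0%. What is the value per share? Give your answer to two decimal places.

H-model: P₀ = D₀[(1+g_L) + H(g_S−g_L)]/(r−g_L), with H = 14/2 = 7.
P₀ = 6.07 × [(1+0.05) + 7×(0.15−0.05)] / (0.1−0.05)
   = 6.07 × 1.7500 / 0.05 = 212.4500

C$212.45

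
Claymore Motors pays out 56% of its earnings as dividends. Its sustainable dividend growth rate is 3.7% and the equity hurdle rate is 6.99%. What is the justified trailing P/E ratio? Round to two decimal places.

17.65

Justified trailing P/E = b(1+g)/(r−g) = 0.56×(1+0.037)/(0.0699−0.037) = 17.6511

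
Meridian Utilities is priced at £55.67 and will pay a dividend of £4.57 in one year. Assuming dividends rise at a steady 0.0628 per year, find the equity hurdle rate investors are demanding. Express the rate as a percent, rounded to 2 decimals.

14.49%

Rearranging the constant-growth DDM: r = D₁/P₀ + g.
r = 4.5700 / 55.67 + 0.0628 = 0.08209 + 0.0628 = 0.14489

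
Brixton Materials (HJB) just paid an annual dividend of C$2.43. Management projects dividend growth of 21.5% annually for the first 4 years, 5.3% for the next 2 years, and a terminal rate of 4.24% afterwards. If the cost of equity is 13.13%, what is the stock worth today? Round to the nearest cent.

C$50.31

Three-stage DDM. Project D₁…D_6; terminal Gordon value at t=6 with g = 0.0424; discount at r = 0.1313.
D_1 = 2.9525
D_2 = 3.5872
D_3 = 4.3585
D_4 = 5.2956
D_5 = 5.5762
D_6 = 5.8718
TV_6 = 6.1207/(0.1313−0.0424) = 68.8495
P₀ = Σ Dₜ/(1+r)ᵗ + TV_6/(1+r)^6 = 50.3083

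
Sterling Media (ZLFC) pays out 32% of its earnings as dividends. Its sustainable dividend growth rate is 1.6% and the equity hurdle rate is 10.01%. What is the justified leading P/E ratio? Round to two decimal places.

Justified leading P/E = b/(r−g) = 0.32/(0.1001−0.016) = 3.8050

3.80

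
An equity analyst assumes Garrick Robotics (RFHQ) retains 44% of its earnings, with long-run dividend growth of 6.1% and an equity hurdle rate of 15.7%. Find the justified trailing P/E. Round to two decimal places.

6.19

Payout ratio b = 1 − 0.44 = 0.56.
Justified trailing P/E = b(1+g)/(r−g) = 0.56×(1+0.061)/(0.157−0.061) = 6.1892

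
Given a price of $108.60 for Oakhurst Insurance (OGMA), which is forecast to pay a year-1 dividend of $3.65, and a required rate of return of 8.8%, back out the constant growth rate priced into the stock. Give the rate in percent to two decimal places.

5.44%

From P₀ = D₁/(r − g), the implied growth is g = r − D₁/P₀.
g = 0.088 − 3.65/108.60 = 0.088 − 0.03361 = 0.05439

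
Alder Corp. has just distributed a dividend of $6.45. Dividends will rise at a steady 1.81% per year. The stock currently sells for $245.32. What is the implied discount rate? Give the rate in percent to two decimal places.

Rearranging the constant-growth DDM: r = D₁/P₀ + g.
D₁ = 6.45 × (1 + 0.0181) = 6.5667.
r = 6.5667 / 245.32 + 0.0181 = 0.02677 + 0.0181 = 0.04487

4.49%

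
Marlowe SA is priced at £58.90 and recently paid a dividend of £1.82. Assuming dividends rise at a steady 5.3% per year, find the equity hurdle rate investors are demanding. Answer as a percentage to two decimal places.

Rearranging the constant-growth DDM: r = D₁/P₀ + g.
D₁ = 1.82 × (1 + 0.053) = 1.9165.
r = 1.9165 / 58.90 + 0.053 = 0.03254 + 0.053 = 0.08554

8.55%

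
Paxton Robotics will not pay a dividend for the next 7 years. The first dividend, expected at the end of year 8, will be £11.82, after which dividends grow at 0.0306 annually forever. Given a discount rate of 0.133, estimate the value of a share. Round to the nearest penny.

£48.16

Deferred-dividend DDM. At t=7 the remaining stream is a growing perpetuity with first payment D_8 = 11.82.
V_7 = D_8/(r−g) = 11.82/(0.133−0.0306) = 115.4297
P₀ = V_7/(1+r)^7 = 115.4297/(1+0.133)^7 = 48.1624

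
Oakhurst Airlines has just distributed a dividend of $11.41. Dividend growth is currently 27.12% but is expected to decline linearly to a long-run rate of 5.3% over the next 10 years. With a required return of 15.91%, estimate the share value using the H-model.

$230.57

H-model: P₀ = D₀[(1+g_L) + H(g_S−g_L)]/(r−g_L), with H = 10/2 = 5.
P₀ = 11.41 × [(1+0.053) + 5×(0.2712−0.053)] / (0.1591−0.053)
   = 11.41 × 2.1440 / 0.1061 = 230.5659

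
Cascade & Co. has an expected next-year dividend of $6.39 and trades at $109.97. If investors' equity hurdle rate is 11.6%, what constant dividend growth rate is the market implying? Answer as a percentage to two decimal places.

5.79%

From P₀ = D₁/(r − g), the implied growth is g = r − D₁/P₀.
g = 0.116 − 6.39/109.97 = 0.116 − 0.05811 = 0.05789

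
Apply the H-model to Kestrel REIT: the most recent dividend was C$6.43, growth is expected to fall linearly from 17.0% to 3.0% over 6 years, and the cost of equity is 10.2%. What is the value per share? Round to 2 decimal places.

H-model: P₀ = D₀[(1+g_L) + H(g_S−g_L)]/(r−g_L), with H = 6/2 = 3.
P₀ = 6.43 × [(1+0.03) + 3×(0.17−0.03)] / (0.102−0.03)
   = 6.43 × 1.4500 / 0.072 = 129.4931

C$129.49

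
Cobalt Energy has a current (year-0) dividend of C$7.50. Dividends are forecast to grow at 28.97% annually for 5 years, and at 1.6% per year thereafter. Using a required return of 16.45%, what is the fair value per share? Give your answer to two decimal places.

Two-stage DDM. Project D₁…D_5 at 0.2897, terminal growth 0.016, discount at r = 0.1645.
D_1 = 9.6728
D_2 = 12.4749
D_3 = 16.0889
D_4 = 20.7499
D_5 = 26.7611
Terminal value at t=5: TV = D_6/(r−g) = 27.1893/(0.1645−0.016) = 183.0931
P₀ = 9.6728/(1+0.1645)^1 + 12.4749/(1+0.1645)^2 + 16.0889/(1+0.1645)^3 + 20.7499/(1+0.1645)^4 + 26.7611/(1+0.1645)^5 + 183.0931/(1+0.1645)^5 = 136.9768

C$136.98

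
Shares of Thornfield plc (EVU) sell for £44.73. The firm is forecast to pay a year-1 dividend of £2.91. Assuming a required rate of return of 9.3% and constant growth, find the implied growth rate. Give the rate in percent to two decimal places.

From P₀ = D₁/(r − g), the implied growth is g = r − D₁/P₀.
g = 0.093 − 2.91/44.73 = 0.093 − 0.06506 = 0.02794

2.79%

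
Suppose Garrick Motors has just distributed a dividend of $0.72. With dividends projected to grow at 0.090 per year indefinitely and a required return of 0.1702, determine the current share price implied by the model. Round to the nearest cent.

Gordon growth model: P₀ = D₁/(r − g). D₁ = 0.72 × (1 + 0.09) = 0.7848.
P₀ = 0.7848 / (0.1702 − 0.09) = 0.7848 / 0.0802 = 9.7855

$9.79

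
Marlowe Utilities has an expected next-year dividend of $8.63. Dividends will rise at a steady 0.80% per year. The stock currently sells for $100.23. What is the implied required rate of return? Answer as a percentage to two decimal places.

9.41%

Rearranging the constant-growth DDM: r = D₁/P₀ + g.
r = 8.6300 / 100.23 + 0.008 = 0.08610 + 0.008 = 0.09410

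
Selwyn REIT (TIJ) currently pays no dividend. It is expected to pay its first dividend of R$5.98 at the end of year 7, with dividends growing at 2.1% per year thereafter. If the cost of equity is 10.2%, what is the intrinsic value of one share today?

R$41.22

Deferred-dividend DDM. At t=6 the remaining stream is a growing perpetuity with first payment D_7 = 5.98.
V_6 = D_7/(r−g) = 5.98/(0.102−0.021) = 73.8272
P₀ = V_6/(1+r)^6 = 73.8272/(1+0.102)^6 = 41.2218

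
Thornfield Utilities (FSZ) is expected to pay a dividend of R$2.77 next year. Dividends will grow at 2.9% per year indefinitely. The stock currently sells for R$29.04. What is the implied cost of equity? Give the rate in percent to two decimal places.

12.44%

Rearranging the constant-growth DDM: r = D₁/P₀ + g.
r = 2.7700 / 29.04 + 0.029 = 0.09539 + 0.029 = 0.12439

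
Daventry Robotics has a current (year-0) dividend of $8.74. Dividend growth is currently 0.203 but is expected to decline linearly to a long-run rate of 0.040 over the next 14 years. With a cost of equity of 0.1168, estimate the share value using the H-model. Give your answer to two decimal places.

$248.20

H-model: P₀ = D₀[(1+g_L) + H(g_S−g_L)]/(r−g_L), with H = 14/2 = 7.
P₀ = 8.74 × [(1+0.04) + 7×(0.203−0.04)] / (0.1168−0.04)
   = 8.74 × 2.1810 / 0.0768 = 248.2023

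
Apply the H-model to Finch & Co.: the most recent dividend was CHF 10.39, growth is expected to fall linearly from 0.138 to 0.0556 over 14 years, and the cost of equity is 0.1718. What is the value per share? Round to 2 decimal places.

CHF 145.96

H-model: P₀ = D₀[(1+g_L) + H(g_S−g_L)]/(r−g_L), with H = 14/2 = 7.
P₀ = 10.39 × [(1+0.0556) + 7×(0.138−0.0556)] / (0.1718−0.0556)
   = 10.39 × 1.6324 / 0.1162 = 145.9607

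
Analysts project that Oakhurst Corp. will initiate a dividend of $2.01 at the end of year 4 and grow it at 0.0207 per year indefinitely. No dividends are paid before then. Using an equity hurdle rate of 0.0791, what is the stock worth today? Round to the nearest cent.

$27.39

Deferred-dividend DDM. At t=3 the remaining stream is a growing perpetuity with first payment D_4 = 2.01.
V_3 = D_4/(r−g) = 2.01/(0.0791−0.0207) = 34.4178
P₀ = V_3/(1+r)^3 = 34.4178/(1+0.0791)^3 = 27.3904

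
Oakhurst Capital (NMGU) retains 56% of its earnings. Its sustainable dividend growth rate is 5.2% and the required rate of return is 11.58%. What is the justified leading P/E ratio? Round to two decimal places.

6.90

Payout ratio b = 1 − 0.56 = 0.44.
Justified leading P/E = b/(r−g) = 0.44/(0.1158−0.052) = 6.8966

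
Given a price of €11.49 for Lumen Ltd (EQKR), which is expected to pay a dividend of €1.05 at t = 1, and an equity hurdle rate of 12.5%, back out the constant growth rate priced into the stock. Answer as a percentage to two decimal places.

From P₀ = D₁/(r − g), the implied growth is g = r − D₁/P₀.
g = 0.125 − 1.05/11.49 = 0.125 − 0.09138 = 0.03362

3.36%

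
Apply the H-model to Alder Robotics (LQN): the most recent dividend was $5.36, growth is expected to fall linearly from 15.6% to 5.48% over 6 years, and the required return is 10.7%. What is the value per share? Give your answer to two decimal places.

$139.48

H-model: P₀ = D₀[(1+g_L) + H(g_S−g_L)]/(r−g_L), with H = 6/2 = 3.
P₀ = 5.36 × [(1+0.0548) + 3×(0.156−0.0548)] / (0.107−0.0548)
   = 5.36 × 1.3584 / 0.0522 = 139.4832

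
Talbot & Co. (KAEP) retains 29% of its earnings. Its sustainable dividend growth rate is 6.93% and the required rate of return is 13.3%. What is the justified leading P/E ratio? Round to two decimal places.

11.15

Payout ratio b = 1 − 0.29 = 0.71.
Justified leading P/E = b/(r−g) = 0.71/(0.133−0.0693) = 11.1460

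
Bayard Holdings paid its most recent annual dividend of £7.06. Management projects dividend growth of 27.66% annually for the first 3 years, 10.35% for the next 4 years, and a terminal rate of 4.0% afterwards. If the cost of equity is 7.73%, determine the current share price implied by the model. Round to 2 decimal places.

£440.55

Three-stage DDM. Project D₁…D_7; terminal Gordon value at t=7 with g = 0.04; discount at r = 0.0773.
D_1 = 9.0128
D_2 = 11.5057
D_3 = 14.6882
D_4 = 16.2085
D_5 = 17.8860
D_6 = 19.7372
D_7 = 21.7800
TV_7 = 22.6512/(0.0773−0.04) = 607.2718
P₀ = Σ Dₜ/(1+r)ᵗ + TV_7/(1+r)^7 = 440.5473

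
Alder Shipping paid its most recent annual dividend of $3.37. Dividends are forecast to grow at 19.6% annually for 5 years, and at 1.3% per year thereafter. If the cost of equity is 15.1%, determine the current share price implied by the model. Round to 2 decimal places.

Two-stage DDM. Project D₁…D_5 at 0.196, terminal growth 0.013, discount at r = 0.151.
D_1 = 4.0305
D_2 = 4.8205
D_3 = 5.7653
D_4 = 6.8953
D_5 = 8.2468
Terminal value at t=5: TV = D_6/(r−g) = 8.3540/(0.151−0.013) = 60.5363
P₀ = 4.0305/(1+0.151)^1 + 4.8205/(1+0.151)^2 + 5.7653/(1+0.151)^3 + 6.8953/(1+0.151)^4 + 8.2468/(1+0.151)^5 + 60.5363/(1+0.151)^5 = 48.8992

$48.90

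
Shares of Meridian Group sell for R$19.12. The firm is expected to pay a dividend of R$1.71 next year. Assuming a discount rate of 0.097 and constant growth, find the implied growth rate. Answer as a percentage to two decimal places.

0.76%

From P₀ = D₁/(r − g), the implied growth is g = r − D₁/P₀.
g = 0.097 − 1.71/19.12 = 0.097 − 0.08944 = 0.00756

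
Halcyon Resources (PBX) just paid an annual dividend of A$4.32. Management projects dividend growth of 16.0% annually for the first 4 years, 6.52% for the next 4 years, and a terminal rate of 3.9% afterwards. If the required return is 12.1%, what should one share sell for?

A$87.47

Three-stage DDM. Project D₁…D_8; terminal Gordon value at t=8 with g = 0.039; discount at r = 0.121.
D_1 = 5.0112
D_2 = 5.8130
D_3 = 6.7431
D_4 = 7.8220
D_5 = 8.3320
D_6 = 8.8752
D_7 = 9.4539
D_8 = 10.0703
TV_8 = 10.4630/(0.121−0.039) = 127.5975
P₀ = Σ Dₜ/(1+r)ᵗ + TV_8/(1+r)^8 = 87.4712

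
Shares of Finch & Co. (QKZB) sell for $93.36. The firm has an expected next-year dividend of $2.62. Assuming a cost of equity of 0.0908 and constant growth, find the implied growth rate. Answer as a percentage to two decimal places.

From P₀ = D₁/(r − g), the implied growth is g = r − D₁/P₀.
g = 0.0908 − 2.62/93.36 = 0.0908 − 0.02806 = 0.06274

6.27%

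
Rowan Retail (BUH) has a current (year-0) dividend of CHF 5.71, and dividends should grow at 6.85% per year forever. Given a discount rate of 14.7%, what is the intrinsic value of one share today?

CHF 77.72

Gordon growth model: P₀ = D₁/(r − g). D₁ = 5.71 × (1 + 0.0685) = 6.1011.
P₀ = 6.1011 / (0.147 − 0.0685) = 6.1011 / 0.0785 = 77.7215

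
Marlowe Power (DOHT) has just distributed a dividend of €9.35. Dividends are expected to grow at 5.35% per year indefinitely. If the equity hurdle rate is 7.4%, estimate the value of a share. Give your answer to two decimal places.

€480.50

Gordon growth model: P₀ = D₁/(r − g). D₁ = 9.35 × (1 + 0.0535) = 9.8502.
P₀ = 9.8502 / (0.074 − 0.0535) = 9.8502 / 0.0205 = 480.4988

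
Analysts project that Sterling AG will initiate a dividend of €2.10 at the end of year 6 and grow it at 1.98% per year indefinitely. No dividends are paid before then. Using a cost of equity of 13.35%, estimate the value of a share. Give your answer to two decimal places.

€9.87

Deferred-dividend DDM. At t=5 the remaining stream is a growing perpetuity with first payment D_6 = 2.10.
V_5 = D_6/(r−g) = 2.10/(0.1335−0.0198) = 18.4697
P₀ = V_5/(1+r)^5 = 18.4697/(1+0.1335)^5 = 9.8708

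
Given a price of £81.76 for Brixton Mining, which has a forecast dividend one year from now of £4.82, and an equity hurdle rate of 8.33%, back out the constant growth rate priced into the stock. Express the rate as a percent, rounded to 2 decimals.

2.43%

From P₀ = D₁/(r − g), the implied growth is g = r − D₁/P₀.
g = 0.0833 − 4.82/81.76 = 0.0833 − 0.05895 = 0.02435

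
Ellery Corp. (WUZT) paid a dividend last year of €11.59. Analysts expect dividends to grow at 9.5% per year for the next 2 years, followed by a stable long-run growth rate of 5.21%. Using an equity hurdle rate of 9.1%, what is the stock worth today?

Two-stage DDM. Project D₁…D_2 at 0.095, terminal growth 0.0521, discount at r = 0.091.
D_1 = 12.6910
D_2 = 13.8967
Terminal value at t=2: TV = D_3/(r−g) = 14.6207/(0.091−0.0521) = 375.8539
P₀ = 12.6910/(1+0.091)^1 + 13.8967/(1+0.091)^2 + 375.8539/(1+0.091)^2 = 339.0767

€339.08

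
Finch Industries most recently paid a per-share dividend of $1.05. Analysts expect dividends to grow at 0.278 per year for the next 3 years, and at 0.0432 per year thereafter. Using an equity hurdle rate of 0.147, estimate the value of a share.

$18.52

Two-stage DDM. Project D₁…D_3 at 0.278, terminal growth 0.0432, discount at r = 0.147.
D_1 = 1.3419
D_2 = 1.7149
D_3 = 2.1917
Terminal value at t=3: TV = D_4/(r−g) = 2.2864/(0.147−0.0432) = 22.0268
P₀ = 1.3419/(1+0.147)^1 + 1.7149/(1+0.147)^2 + 2.1917/(1+0.147)^3 + 22.0268/(1+0.147)^3 = 18.5228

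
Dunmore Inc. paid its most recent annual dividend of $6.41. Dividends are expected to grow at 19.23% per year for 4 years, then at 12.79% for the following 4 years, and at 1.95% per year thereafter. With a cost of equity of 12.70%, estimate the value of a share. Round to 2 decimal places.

Three-stage DDM. Project D₁…D_8; terminal Gordon value at t=8 with g = 0.0195; discount at r = 0.127.
D_1 = 7.6426
D_2 = 9.1123
D_3 = 10.8646
D_4 = 12.9539
D_5 = 14.6107
D_6 = 16.4794
D_7 = 18.5871
D_8 = 20.9644
TV_8 = 21.3732/(0.127−0.0195) = 198.8206
P₀ = Σ Dₜ/(1+r)ᵗ + TV_8/(1+r)^8 = 138.1548

$138.15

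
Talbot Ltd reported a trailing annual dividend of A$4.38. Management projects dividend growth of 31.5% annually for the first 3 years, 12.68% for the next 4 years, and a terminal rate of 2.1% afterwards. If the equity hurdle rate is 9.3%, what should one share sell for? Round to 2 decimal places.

Three-stage DDM. Project D₁…D_7; terminal Gordon value at t=7 with g = 0.021; discount at r = 0.093.
D_1 = 5.7597
D_2 = 7.5740
D_3 = 9.9598
D_4 = 11.2227
D_5 = 12.6458
D_6 = 14.2492
D_7 = 16.0561
TV_7 = 16.3932/(0.093−0.021) = 227.6837
P₀ = Σ Dₜ/(1+r)ᵗ + TV_7/(1+r)^7 = 174.3581

A$174.36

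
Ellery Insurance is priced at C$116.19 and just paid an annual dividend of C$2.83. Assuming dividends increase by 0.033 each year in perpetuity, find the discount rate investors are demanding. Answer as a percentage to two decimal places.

5.82%

Rearranging the constant-growth DDM: r = D₁/P₀ + g.
D₁ = 2.83 × (1 + 0.033) = 2.9234.
r = 2.9234 / 116.19 + 0.033 = 0.02516 + 0.033 = 0.05816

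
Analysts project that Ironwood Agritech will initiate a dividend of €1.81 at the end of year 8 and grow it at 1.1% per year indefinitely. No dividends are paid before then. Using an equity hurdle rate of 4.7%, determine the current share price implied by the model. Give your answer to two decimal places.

€36.45

Deferred-dividend DDM. At t=7 the remaining stream is a growing perpetuity with first payment D_8 = 1.81.
V_7 = D_8/(r−g) = 1.81/(0.047−0.011) = 50.2778
P₀ = V_7/(1+r)^7 = 50.2778/(1+0.047)^7 = 36.4543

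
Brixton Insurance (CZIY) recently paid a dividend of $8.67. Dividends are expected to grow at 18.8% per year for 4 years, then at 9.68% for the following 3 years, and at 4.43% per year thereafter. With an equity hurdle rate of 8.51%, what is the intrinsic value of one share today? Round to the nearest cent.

$411.16

Three-stage DDM. Project D₁…D_7; terminal Gordon value at t=7 with g = 0.0443; discount at r = 0.0851.
D_1 = 10.3000
D_2 = 12.2364
D_3 = 14.5368
D_4 = 17.2697
D_5 = 18.9414
D_6 = 20.7749
D_7 = 22.7860
TV_7 = 23.7954/(0.0851−0.0443) = 583.2199
P₀ = Σ Dₜ/(1+r)ᵗ + TV_7/(1+r)^7 = 411.1649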